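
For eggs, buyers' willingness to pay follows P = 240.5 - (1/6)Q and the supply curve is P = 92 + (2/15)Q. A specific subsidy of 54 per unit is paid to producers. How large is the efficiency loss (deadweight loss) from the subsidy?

Pre-subsidy: 240.5 - (1/6)Q = 92 + (2/15)Q gives Q* = 495 and P* = 158.
With the subsidy, sellers receive Ps = Pb + 54 for each unit, where Pb is the price buyers pay.
On the curves, Pb = 240.5 - (1/6)Q and Ps = 92 + (2/15)Q; the wedge Ps − Pb = 54 gives 92 + (2/15)Q − (240.5 - (1/6)Q) = 54, so Q' = 675.
Then Pb = 240.5 − (1/6)·675 = 128 and Ps = 92 + (2/15)·675 = 182.
The subsidy expands output by 675 − 495 = 180 past the efficient level; on those units the gap between marginal cost and willingness to pay runs from 0 up to 54.
DWL = ½ × 54 × 180 = 4860.

Deadweight loss = 4860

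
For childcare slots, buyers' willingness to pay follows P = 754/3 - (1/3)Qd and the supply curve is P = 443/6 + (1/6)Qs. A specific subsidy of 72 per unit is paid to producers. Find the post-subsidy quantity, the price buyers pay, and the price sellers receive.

Pre-subsidy: 754/3 - (1/3)Q = 443/6 + (1/6)Q gives Q* = 355 and P* = 133.
With the subsidy, sellers receive Ps = Pb + 72 for each unit, where Pb is the price buyers pay.
On the curves, Pb = 754/3 - (1/3)Q and Ps = 443/6 + (1/6)Q; the wedge Ps − Pb = 72 gives 443/6 + (1/6)Q − (754/3 - (1/3)Q) = 72, so Q' = 499.
Then Pb = 754/3 − (1/3)·499 = 85 and Ps = 443/6 + (1/6)·499 = 157.

Q' = 499; buyers pay 85; sellers receive 157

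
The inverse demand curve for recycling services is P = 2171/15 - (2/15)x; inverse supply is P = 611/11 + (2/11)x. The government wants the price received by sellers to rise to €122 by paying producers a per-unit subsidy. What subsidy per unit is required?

At a seller price of 122, quantity supplied is -305.5 + 5.5·122 = 365.5.
Buyers absorb 365.5 only when they pay Pb = 2171/15 − (2/15)·365.5 = 96.
s = Ps − Pb = 122 − 96 = 26.

Required subsidy s = €26 per unit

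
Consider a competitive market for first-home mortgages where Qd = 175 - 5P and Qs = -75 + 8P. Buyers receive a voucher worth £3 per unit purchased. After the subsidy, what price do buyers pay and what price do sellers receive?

Pre-subsidy: 175 - 5P = -75 + 8P gives P* = 250/13, Q* = 1025/13.
With the rebate, buyers effectively pay Pb = Ps − 3, where Ps is the price sellers receive.
Demand in terms of Ps becomes Qd = 175 − 5(Ps − 3) = 190 - 5Ps. Setting this equal to supply: 190 - 5Ps = -75 + 8Ps, so Ps = 265/13.
Buyers pay Pb = 265/13 − 3 = 226/13; Q' = -75 + 8·(265/13) = 1145/13.

Buyers pay 226/13; sellers receive 265/13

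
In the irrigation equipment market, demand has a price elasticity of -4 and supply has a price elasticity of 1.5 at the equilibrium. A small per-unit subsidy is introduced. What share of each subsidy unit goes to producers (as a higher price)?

For a small subsidy around the equilibrium, the benefit split depends on the relative slopes, which at a point are proportional to the elasticities.
Buyer share = εs/(εs + |εd|) = 1.5/(1.5 + 4) = 3/11; seller share = |εd|/(εs + |εd|) = 8/11.
So producers capture 8/11 of the subsidy.

Producer share = 8/11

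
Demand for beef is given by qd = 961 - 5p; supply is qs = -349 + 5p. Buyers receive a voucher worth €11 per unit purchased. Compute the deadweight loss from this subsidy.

Deadweight loss = €151.25

Pre-subsidy: 961 - 5p = -349 + 5p gives p* = 131, q* = 306.
With the rebate, buyers effectively pay pb = ps − 11, where ps is the price sellers receive.
Demand in terms of ps becomes qd = 961 − 5(ps − 11) = 1016 - 5ps. Setting this equal to supply: 1016 - 5ps = -349 + 5ps, so ps = 136.5.
Buyers pay pb = 136.5 − 11 = 125.5; q' = -349 + 5·136.5 = 333.5.
The subsidy expands output by 333.5 − 306 = 27.5 past the efficient level; on those units the gap between marginal cost and willingness to pay runs from 0 up to 11.
DWL = ½ × 11 × 27.5 = 151.25.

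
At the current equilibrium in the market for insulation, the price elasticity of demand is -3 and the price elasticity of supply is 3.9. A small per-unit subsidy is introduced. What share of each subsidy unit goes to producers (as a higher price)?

Producer share = 10/23

For a small subsidy around the equilibrium, the benefit split depends on the relative slopes, which at a point are proportional to the elasticities.
Buyer share = εs/(εs + |εd|) = 3.9/(3.9 + 3) = 13/23; seller share = |εd|/(εs + |εd|) = 10/23.
So producers capture 10/23 of the subsidy.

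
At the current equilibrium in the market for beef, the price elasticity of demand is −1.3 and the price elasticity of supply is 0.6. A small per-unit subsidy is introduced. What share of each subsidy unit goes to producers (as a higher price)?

For a small subsidy around the equilibrium, the benefit split depends on the relative slopes, which at a point are proportional to the elasticities.
Buyer share = εs/(εs + |εd|) = 0.6/(0.6 + 1.3) = 6/19; seller share = |εd|/(εs + |εd|) = 13/19.
So producers capture 13/19 of the subsidy.

Producer share = 13/19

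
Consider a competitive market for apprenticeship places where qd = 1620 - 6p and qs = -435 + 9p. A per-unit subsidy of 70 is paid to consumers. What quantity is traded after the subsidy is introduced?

q' = 1050

Pre-subsidy: 1620 - 6p = -435 + 9p gives p* = 137, q* = 798.
With the rebate, buyers effectively pay pb = ps − 70, where ps is the price sellers receive.
Demand in terms of ps becomes qd = 1620 − 6(ps − 70) = 2040 - 6ps. Setting this equal to supply: 2040 - 6ps = -435 + 9ps, so ps = 165.
Buyers pay pb = 165 − 70 = 95; q' = -435 + 9·165 = 1050.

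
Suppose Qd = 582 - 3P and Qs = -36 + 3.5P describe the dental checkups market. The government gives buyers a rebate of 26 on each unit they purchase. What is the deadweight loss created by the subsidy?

Pre-subsidy: 582 - 3P = -36 + 3.5P gives P* = 1236/13, Q* = 3858/13.
With the rebate, buyers effectively pay Pb = Ps − 26, where Ps is the price sellers receive.
Demand in terms of Ps becomes Qd = 582 − 3(Ps − 26) = 660 - 3Ps. Setting this equal to supply: 660 - 3Ps = -36 + 3.5Ps, so Ps = 1392/13.
Buyers pay Pb = 1392/13 − 26 = 1054/13; Q' = -36 + 3.5·(1392/13) = 4404/13.
The subsidy expands output by 4404/13 − 3858/13 = 42 past the efficient level; on those units the gap between marginal cost and willingness to pay runs from 0 up to 26.
DWL = ½ × 26 × 42 = 546.

Deadweight loss = 546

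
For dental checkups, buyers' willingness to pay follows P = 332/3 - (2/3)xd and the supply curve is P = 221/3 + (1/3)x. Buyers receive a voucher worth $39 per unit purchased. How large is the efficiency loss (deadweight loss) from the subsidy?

Deadweight loss = $760.5

Pre-subsidy: 332/3 - (2/3)x = 221/3 + (1/3)x gives x* = 37 and P* = 86.
With the rebate, buyers effectively pay Pb = Ps − 39, where Ps is the price sellers receive.
On the curves, Pb = 332/3 - (2/3)x and Ps = 221/3 + (1/3)x; the wedge Ps − Pb = 39 gives 221/3 + (1/3)x − (332/3 - (2/3)x) = 39, so x' = 76.
Then Pb = 332/3 − (2/3)·76 = 60 and Ps = 221/3 + (1/3)·76 = 99.
The subsidy expands output by 76 − 37 = 39 past the efficient level; on those units the gap between marginal cost and willingness to pay runs from 0 up to 39.
DWL = ½ × 39 × 39 = 760.5.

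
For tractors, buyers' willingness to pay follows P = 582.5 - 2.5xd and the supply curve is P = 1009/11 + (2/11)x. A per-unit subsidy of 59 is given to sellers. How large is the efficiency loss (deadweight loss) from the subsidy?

Deadweight loss = 649

Pre-subsidy: 582.5 - 2.5x = 1009/11 + (2/11)x gives x* = 183 and P* = 125.
With the subsidy, sellers receive Ps = Pb + 59 for each unit, where Pb is the price buyers pay.
On the curves, Pb = 582.5 - 2.5x and Ps = 1009/11 + (2/11)x; the wedge Ps − Pb = 59 gives 1009/11 + (2/11)x − (582.5 - 2.5x) = 59, so x' = 205.
Then Pb = 582.5 − 2.5·205 = 70 and Ps = 1009/11 + (2/11)·205 = 129.
The subsidy expands output by 205 − 183 = 22 past the efficient level; on those units the gap between marginal cost and willingness to pay runs from 0 up to 59.
DWL = ½ × 59 × 22 = 649.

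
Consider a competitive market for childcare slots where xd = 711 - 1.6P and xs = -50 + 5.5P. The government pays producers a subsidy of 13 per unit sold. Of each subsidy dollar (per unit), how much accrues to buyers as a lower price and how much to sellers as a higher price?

Buyers gain 715/71 per unit; sellers gain 208/71 per unit

Pre-subsidy: 711 - 1.6P = -50 + 5.5P gives P* = 7610/71, x* = 38305/71.
With the subsidy, sellers receive Ps = Pb + 13 for each unit, where Pb is the price buyers pay.
Supply in terms of Pb becomes xs = -50 + 5.5(Pb + 13) = 21.5 + 5.5Pb. Setting this equal to demand: 711 - 1.6Pb = 21.5 + 5.5Pb, so Pb = 6895/71.
Sellers receive Ps = 6895/71 + 13 = 7818/71; x' = 711 − 1.6·(6895/71) = 39449/71.
Buyers' price falls by P* − Pb = 7610/71 − 6895/71 = 715/71; sellers' price rises by Ps − P* = 7818/71 − 7610/71 = 208/71.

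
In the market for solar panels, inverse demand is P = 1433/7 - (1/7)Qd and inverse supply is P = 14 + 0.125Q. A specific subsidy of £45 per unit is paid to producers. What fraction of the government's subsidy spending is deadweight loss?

DWL / government spending = 21/220

Pre-subsidy: 1433/7 - (1/7)Q = 14 + 0.125Q gives Q* = 712 and P* = 103.
With the subsidy, sellers receive Ps = Pb + 45 for each unit, where Pb is the price buyers pay.
On the curves, Pb = 1433/7 - (1/7)Q and Ps = 14 + 0.125Q; the wedge Ps − Pb = 45 gives 14 + 0.125Q − (1433/7 - (1/7)Q) = 45, so Q' = 880.
Then Pb = 1433/7 − (1/7)·880 = 79 and Ps = 14 + 0.125·880 = 124.
ΔCS = ½(712 + 880)(103 − 79) = 19104; ΔPS = ½(712 + 880)(124 − 103) = 16716.
Government spending = 45 × 880 = 39600.
DWL = ½ × 45 × (880 − 712) = 3780; fraction = 3780 / 39600 = 21/220.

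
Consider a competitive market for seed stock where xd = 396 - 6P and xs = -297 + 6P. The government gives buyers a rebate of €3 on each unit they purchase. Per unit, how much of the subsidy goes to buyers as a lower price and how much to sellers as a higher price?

Pre-subsidy: 396 - 6P = -297 + 6P gives P* = 57.75, x* = 49.5.
With the rebate, buyers effectively pay Pb = Ps − 3, where Ps is the price sellers receive.
Demand in terms of Ps becomes xd = 396 − 6(Ps − 3) = 414 - 6Ps. Setting this equal to supply: 414 - 6Ps = -297 + 6Ps, so Ps = 59.25.
Buyers pay Pb = 59.25 − 3 = 56.25; x' = -297 + 6·59.25 = 58.5.
Buyers' price falls by P* − Pb = 57.75 − 56.25 = 1.5; sellers' price rises by Ps − P* = 59.25 − 57.75 = 1.5.

Buyers gain €1.5 per unit; sellers gain €1.5 per unit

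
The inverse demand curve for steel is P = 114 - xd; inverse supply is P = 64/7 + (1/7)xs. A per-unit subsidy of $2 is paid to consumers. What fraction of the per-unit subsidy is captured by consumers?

Pre-subsidy: 114 - x = 64/7 + (1/7)x gives x* = 91.75 and P* = 22.25.
With the rebate, buyers effectively pay Pb = Ps − 2, where Ps is the price sellers receive.
On the curves, Pb = 114 - x and Ps = 64/7 + (1/7)x; the wedge Ps − Pb = 2 gives 64/7 + (1/7)x − (114 - x) = 2, so x' = 93.5.
Then Pb = 114 − 1·93.5 = 20.5 and Ps = 64/7 + (1/7)·93.5 = 22.5.
Buyers' price falls by P* − Pb = 22.25 − 20.5 = 1.75; sellers' price rises by Ps − P* = 22.5 − 22.25 = 0.25.
So consumers capture 1.75/2 = 0.875 of each unit of subsidy.

Consumer share = 0.875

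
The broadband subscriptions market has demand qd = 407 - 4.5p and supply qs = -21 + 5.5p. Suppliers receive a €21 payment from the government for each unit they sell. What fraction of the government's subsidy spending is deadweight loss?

Pre-subsidy: 407 - 4.5p = -21 + 5.5p gives p* = 42.8, q* = 214.4.
With the subsidy, sellers receive ps = pb + 21 for each unit, where pb is the price buyers pay.
Supply in terms of pb becomes qs = -21 + 5.5(pb + 21) = 94.5 + 5.5pb. Setting this equal to demand: 407 - 4.5pb = 94.5 + 5.5pb, so pb = 31.25.
Sellers receive ps = 31.25 + 21 = 52.25; q' = 407 − 4.5·31.25 = 266.375.
ΔCS = ½(214.4 + 266.375)(42.8 − 31.25) = 2776.475625; ΔPS = ½(214.4 + 266.375)(52.25 − 42.8) = 2271.661875.
Government spending = 21 × 266.375 = 5593.875.
DWL = ½ × 21 × (266.375 − 214.4) = 545.7375; fraction = 545.7375 / 5593.875 = 2079/21310.

DWL / government spending = 2079/21310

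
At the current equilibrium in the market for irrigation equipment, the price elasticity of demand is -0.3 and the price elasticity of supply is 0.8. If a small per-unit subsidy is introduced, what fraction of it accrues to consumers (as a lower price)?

For a small subsidy around the equilibrium, the benefit split depends on the relative slopes, which at a point are proportional to the elasticities.
Buyer share = εs/(εs + |εd|) = 0.8/(0.8 + 0.3) = 8/11; seller share = |εd|/(εs + |εd|) = 3/11.

Consumer share = 8/11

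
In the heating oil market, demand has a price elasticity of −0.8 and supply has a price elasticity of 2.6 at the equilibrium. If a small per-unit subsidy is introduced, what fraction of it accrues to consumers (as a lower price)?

For a small subsidy around the equilibrium, the benefit split depends on the relative slopes, which at a point are proportional to the elasticities.
Buyer share = εs/(εs + |εd|) = 2.6/(2.6 + 0.8) = 13/17; seller share = |εd|/(εs + |εd|) = 4/17.

Consumer share = 13/17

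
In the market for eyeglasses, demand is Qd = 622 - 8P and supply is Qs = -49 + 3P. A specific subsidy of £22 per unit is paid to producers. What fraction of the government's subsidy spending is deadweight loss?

Pre-subsidy: 622 - 8P = -49 + 3P gives P* = 61, Q* = 134.
With the subsidy, sellers receive Ps = Pb + 22 for each unit, where Pb is the price buyers pay.
Supply in terms of Pb becomes Qs = -49 + 3(Pb + 22) = 17 + 3Pb. Setting this equal to demand: 622 - 8Pb = 17 + 3Pb, so Pb = 55.
Sellers receive Ps = 55 + 22 = 77; Q' = 622 − 8·55 = 182.
ΔCS = ½(134 + 182)(61 − 55) = 948; ΔPS = ½(134 + 182)(77 − 61) = 2528.
Government spending = 22 × 182 = 4004.
DWL = ½ × 22 × (182 − 134) = 528; fraction = 528 / 4004 = 12/91.

DWL / government spending = 12/91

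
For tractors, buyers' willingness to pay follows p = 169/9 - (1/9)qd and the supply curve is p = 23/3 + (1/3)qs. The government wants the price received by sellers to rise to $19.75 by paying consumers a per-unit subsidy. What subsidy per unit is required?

Required subsidy s = $5 per unit

At a seller price of 19.75, quantity supplied is -23 + 3·19.75 = 36.25.
Buyers absorb 36.25 only when they pay pb = 169/9 − (1/9)·36.25 = 14.75.
s = ps − pb = 19.75 − 14.75 = 5.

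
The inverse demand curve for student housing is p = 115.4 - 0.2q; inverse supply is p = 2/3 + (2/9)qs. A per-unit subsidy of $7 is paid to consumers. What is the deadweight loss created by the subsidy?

Deadweight loss = 2205/38

Pre-subsidy: 115.4 - 0.2q = 2/3 + (2/9)q gives q* = 5163/19 and p* = 1160/19.
With the rebate, buyers effectively pay pb = ps − 7, where ps is the price sellers receive.
On the curves, pb = 115.4 - 0.2q and ps = 2/3 + (2/9)q; the wedge ps − pb = 7 gives 2/3 + (2/9)q − (115.4 - 0.2q) = 7, so q' = 5478/19.
Then pb = 115.4 − 0.2·(5478/19) = 1097/19 and ps = 2/3 + (2/9)·(5478/19) = 1230/19.
The subsidy expands output by 5478/19 − 5163/19 = 315/19 past the efficient level; on those units the gap between marginal cost and willingness to pay runs from 0 up to 7.
DWL = ½ × 7 × 315/19 = 2205/38.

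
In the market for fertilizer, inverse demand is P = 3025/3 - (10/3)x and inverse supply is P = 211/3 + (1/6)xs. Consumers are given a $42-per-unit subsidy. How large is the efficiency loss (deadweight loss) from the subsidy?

Pre-subsidy: 3025/3 - (10/3)x = 211/3 + (1/6)x gives x* = 268 and P* = 115.
With the rebate, buyers effectively pay Pb = Ps − 42, where Ps is the price sellers receive.
On the curves, Pb = 3025/3 - (10/3)x and Ps = 211/3 + (1/6)x; the wedge Ps − Pb = 42 gives 211/3 + (1/6)x − (3025/3 - (10/3)x) = 42, so x' = 280.
Then Pb = 3025/3 − (10/3)·280 = 75 and Ps = 211/3 + (1/6)·280 = 117.
The subsidy expands output by 280 − 268 = 12 past the efficient level; on those units the gap between marginal cost and willingness to pay runs from 0 up to 42.
DWL = ½ × 42 × 12 = 252.

Deadweight loss = $252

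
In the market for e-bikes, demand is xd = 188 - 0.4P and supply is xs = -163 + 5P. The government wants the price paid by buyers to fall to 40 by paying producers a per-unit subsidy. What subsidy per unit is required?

At a buyer price of 40, quantity demanded is 188 − 0.4·40 = 172.
Sellers supply 172 only when they receive Ps with -163 + 5·Ps = 172, i.e. Ps = 67.
s = Ps − Pb = 67 − 40 = 27.

Required subsidy s = 27 per unit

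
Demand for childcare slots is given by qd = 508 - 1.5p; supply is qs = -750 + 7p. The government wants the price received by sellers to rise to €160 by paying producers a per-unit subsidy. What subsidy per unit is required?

Required subsidy s = €68 per unit

At a seller price of 160, quantity supplied is -750 + 7·160 = 370.
Buyers absorb 370 only when they pay pb with 508 − 1.5·pb = 370, i.e. pb = 92.
s = ps − pb = 160 − 92 = 68.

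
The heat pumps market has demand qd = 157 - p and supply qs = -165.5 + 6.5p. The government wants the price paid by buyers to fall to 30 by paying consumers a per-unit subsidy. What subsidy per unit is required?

At a buyer price of 30, quantity demanded is 157 − 1·30 = 127.
Sellers supply 127 only when they receive ps with -165.5 + 6.5·ps = 127, i.e. ps = 45.
s = ps − pb = 45 − 30 = 15.

Required subsidy s = 15 per unit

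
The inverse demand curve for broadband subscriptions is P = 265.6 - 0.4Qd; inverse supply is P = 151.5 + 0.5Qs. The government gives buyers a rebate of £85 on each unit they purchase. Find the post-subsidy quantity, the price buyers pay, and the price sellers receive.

Pre-subsidy: 265.6 - 0.4Q = 151.5 + 0.5Q gives Q* = 1141/9 and P* = 1934/9.
With the rebate, buyers effectively pay Pb = Ps − 85, where Ps is the price sellers receive.
On the curves, Pb = 265.6 - 0.4Q and Ps = 151.5 + 0.5Q; the wedge Ps − Pb = 85 gives 151.5 + 0.5Q − (265.6 - 0.4Q) = 85, so Q' = 1991/9.
Then Pb = 265.6 − 0.4·(1991/9) = 1594/9 and Ps = 151.5 + 0.5·(1991/9) = 2359/9.

Q' = 1991/9; buyers pay 1594/9; sellers receive 2359/9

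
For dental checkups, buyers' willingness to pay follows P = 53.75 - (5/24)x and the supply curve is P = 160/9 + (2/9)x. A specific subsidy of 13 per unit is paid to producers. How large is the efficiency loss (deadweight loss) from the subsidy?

Pre-subsidy: 53.75 - (5/24)x = 160/9 + (2/9)x gives x* = 2590/31 and P* = 3380/93.
With the subsidy, sellers receive Ps = Pb + 13 for each unit, where Pb is the price buyers pay.
On the curves, Pb = 53.75 - (5/24)x and Ps = 160/9 + (2/9)x; the wedge Ps − Pb = 13 gives 160/9 + (2/9)x − (53.75 - (5/24)x) = 13, so x' = 3526/31.
Then Pb = 53.75 − (5/24)·(3526/31) = 2795/93 and Ps = 160/9 + (2/9)·(3526/31) = 4004/93.
The subsidy expands output by 3526/31 − 2590/31 = 936/31 past the efficient level; on those units the gap between marginal cost and willingness to pay runs from 0 up to 13.
DWL = ½ × 13 × 936/31 = 6084/31.

Deadweight loss = 6084/31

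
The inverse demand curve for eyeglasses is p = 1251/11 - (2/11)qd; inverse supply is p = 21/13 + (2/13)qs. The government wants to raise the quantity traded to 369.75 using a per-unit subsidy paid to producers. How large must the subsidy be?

Required subsidy s = 12 per unit

At q = 369.75, from the demand curve buyers pay pb = 1251/11 − (2/11)·369.75 = 46.5; from the supply curve sellers need ps = 21/13 + (2/13)·369.75 = 58.5.
The subsidy must fill the gap: s = ps − pb = 58.5 − 46.5 = 12.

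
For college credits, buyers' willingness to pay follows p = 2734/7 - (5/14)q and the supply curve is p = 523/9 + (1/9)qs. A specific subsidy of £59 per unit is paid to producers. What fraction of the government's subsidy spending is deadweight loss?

Pre-subsidy: 2734/7 - (5/14)q = 523/9 + (1/9)q gives q* = 710 and p* = 137.
With the subsidy, sellers receive ps = pb + 59 for each unit, where pb is the price buyers pay.
On the curves, pb = 2734/7 - (5/14)q and ps = 523/9 + (1/9)q; the wedge ps − pb = 59 gives 523/9 + (1/9)q − (2734/7 - (5/14)q) = 59, so q' = 836.
Then pb = 2734/7 − (5/14)·836 = 92 and ps = 523/9 + (1/9)·836 = 151.
ΔCS = ½(710 + 836)(137 − 92) = 34785; ΔPS = ½(710 + 836)(151 − 137) = 10822.
Government spending = 59 × 836 = 49324.
DWL = ½ × 59 × (836 − 710) = 3717; fraction = 3717 / 49324 = 63/836.

DWL / government spending = 63/836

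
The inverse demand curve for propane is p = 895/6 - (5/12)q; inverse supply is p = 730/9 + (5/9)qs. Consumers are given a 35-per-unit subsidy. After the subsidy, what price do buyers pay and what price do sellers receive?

Pre-subsidy: 895/6 - (5/12)q = 730/9 + (5/9)q gives q* = 70 and p* = 120.
With the rebate, buyers effectively pay pb = ps − 35, where ps is the price sellers receive.
On the curves, pb = 895/6 - (5/12)q and ps = 730/9 + (5/9)q; the wedge ps − pb = 35 gives 730/9 + (5/9)q − (895/6 - (5/12)q) = 35, so q' = 106.
Then pb = 895/6 − (5/12)·106 = 105 and ps = 730/9 + (5/9)·106 = 140.

Buyers pay 105; sellers receive 140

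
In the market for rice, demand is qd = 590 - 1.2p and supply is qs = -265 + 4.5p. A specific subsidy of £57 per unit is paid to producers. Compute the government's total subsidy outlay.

Government cost = £26448

Pre-subsidy: 590 - 1.2p = -265 + 4.5p gives p* = 150, q* = 410.
With the subsidy, sellers receive ps = pb + 57 for each unit, where pb is the price buyers pay.
Supply in terms of pb becomes qs = -265 + 4.5(pb + 57) = -8.5 + 4.5pb. Setting this equal to demand: 590 - 1.2pb = -8.5 + 4.5pb, so pb = 105.
Sellers receive ps = 105 + 57 = 162; q' = 590 − 1.2·105 = 464.
Government outlay = subsidy × quantity = 57 × 464 = 26448.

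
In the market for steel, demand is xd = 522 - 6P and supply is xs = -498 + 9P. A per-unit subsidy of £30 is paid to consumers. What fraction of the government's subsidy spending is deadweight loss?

DWL / government spending = 9/37

Pre-subsidy: 522 - 6P = -498 + 9P gives P* = 68, x* = 114.
With the rebate, buyers effectively pay Pb = Ps − 30, where Ps is the price sellers receive.
Demand in terms of Ps becomes xd = 522 − 6(Ps − 30) = 702 - 6Ps. Setting this equal to supply: 702 - 6Ps = -498 + 9Ps, so Ps = 80.
Buyers pay Pb = 80 − 30 = 50; x' = -498 + 9·80 = 222.
ΔCS = ½(114 + 222)(68 − 50) = 3024; ΔPS = ½(114 + 222)(80 − 68) = 2016.
Government spending = 30 × 222 = 6660.
DWL = ½ × 30 × (222 − 114) = 1620; fraction = 1620 / 6660 = 9/37.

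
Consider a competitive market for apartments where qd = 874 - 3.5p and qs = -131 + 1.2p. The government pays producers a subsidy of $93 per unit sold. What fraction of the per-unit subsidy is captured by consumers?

Pre-subsidy: 874 - 3.5p = -131 + 1.2p gives p* = 10050/47, q* = 5903/47.
With the subsidy, sellers receive ps = pb + 93 for each unit, where pb is the price buyers pay.
Supply in terms of pb becomes qs = -131 + 1.2(pb + 93) = -19.4 + 1.2pb. Setting this equal to demand: 874 - 3.5pb = -19.4 + 1.2pb, so pb = 8934/47.
Sellers receive ps = 8934/47 + 93 = 13305/47; q' = 874 − 3.5·(8934/47) = 9809/47.
Buyers' price falls by p* − pb = 10050/47 − 8934/47 = 1116/47; sellers' price rises by ps − p* = 13305/47 − 10050/47 = 3255/47.
So consumers capture (1116/47)/93 = 12/47 of each unit of subsidy.

Consumer share = 12/47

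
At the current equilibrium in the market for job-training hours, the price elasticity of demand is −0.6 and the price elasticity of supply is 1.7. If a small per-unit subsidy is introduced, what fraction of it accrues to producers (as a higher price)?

For a small subsidy around the equilibrium, the benefit split depends on the relative slopes, which at a point are proportional to the elasticities.
Buyer share = εs/(εs + |εd|) = 1.7/(1.7 + 0.6) = 17/23; seller share = |εd|/(εs + |εd|) = 6/23.
So producers capture 6/23 of the subsidy.

Producer share = 6/23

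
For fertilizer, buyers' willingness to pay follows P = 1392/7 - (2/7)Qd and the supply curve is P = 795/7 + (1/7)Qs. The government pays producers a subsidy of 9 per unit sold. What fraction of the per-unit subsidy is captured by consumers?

Consumer share = 2/3

Pre-subsidy: 1392/7 - (2/7)Q = 795/7 + (1/7)Q gives Q* = 199 and P* = 142.
With the subsidy, sellers receive Ps = Pb + 9 for each unit, where Pb is the price buyers pay.
On the curves, Pb = 1392/7 - (2/7)Q and Ps = 795/7 + (1/7)Q; the wedge Ps − Pb = 9 gives 795/7 + (1/7)Q − (1392/7 - (2/7)Q) = 9, so Q' = 220.
Then Pb = 1392/7 − (2/7)·220 = 136 and Ps = 795/7 + (1/7)·220 = 145.
Buyers' price falls by P* − Pb = 142 − 136 = 6; sellers' price rises by Ps − P* = 145 − 142 = 3.
So consumers capture 6/9 = 2/3 of each unit of subsidy.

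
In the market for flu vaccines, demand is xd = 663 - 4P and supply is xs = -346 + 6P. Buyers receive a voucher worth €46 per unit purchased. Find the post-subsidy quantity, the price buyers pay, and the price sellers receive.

Pre-subsidy: 663 - 4P = -346 + 6P gives P* = 100.9, x* = 259.4.
With the rebate, buyers effectively pay Pb = Ps − 46, where Ps is the price sellers receive.
Demand in terms of Ps becomes xd = 663 − 4(Ps − 46) = 847 - 4Ps. Setting this equal to supply: 847 - 4Ps = -346 + 6Ps, so Ps = 119.3.
Buyers pay Pb = 119.3 − 46 = 73.3; x' = -346 + 6·119.3 = 369.8.

x' = 369.8; buyers pay €73.3; sellers receive €119.3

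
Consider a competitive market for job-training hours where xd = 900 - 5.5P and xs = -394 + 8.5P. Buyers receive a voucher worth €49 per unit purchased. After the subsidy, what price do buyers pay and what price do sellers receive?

Pre-subsidy: 900 - 5.5P = -394 + 8.5P gives P* = 647/7, x* = 5483/14.
With the rebate, buyers effectively pay Pb = Ps − 49, where Ps is the price sellers receive.
Demand in terms of Ps becomes xd = 900 − 5.5(Ps − 49) = 1169.5 - 5.5Ps. Setting this equal to supply: 1169.5 - 5.5Ps = -394 + 8.5Ps, so Ps = 3127/28.
Buyers pay Pb = 3127/28 − 49 = 1755/28; x' = -394 + 8.5·(3127/28) = 31095/56.

Buyers pay 1755/28; sellers receive 3127/28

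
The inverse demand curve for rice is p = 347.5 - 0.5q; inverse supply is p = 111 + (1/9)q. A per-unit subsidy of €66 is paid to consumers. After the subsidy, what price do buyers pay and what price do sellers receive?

Buyers pay €100; sellers receive €166

Pre-subsidy: 347.5 - 0.5q = 111 + (1/9)q gives q* = 387 and p* = 154.
With the rebate, buyers effectively pay pb = ps − 66, where ps is the price sellers receive.
On the curves, pb = 347.5 - 0.5q and ps = 111 + (1/9)q; the wedge ps − pb = 66 gives 111 + (1/9)q − (347.5 - 0.5q) = 66, so q' = 495.
Then pb = 347.5 − 0.5·495 = 100 and ps = 111 + (1/9)·495 = 166.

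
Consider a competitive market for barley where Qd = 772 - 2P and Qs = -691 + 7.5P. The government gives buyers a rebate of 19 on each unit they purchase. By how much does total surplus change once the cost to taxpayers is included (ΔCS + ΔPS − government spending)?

Net change in total surplus = -285

Pre-subsidy: 772 - 2P = -691 + 7.5P gives P* = 154, Q* = 464.
With the rebate, buyers effectively pay Pb = Ps − 19, where Ps is the price sellers receive.
Demand in terms of Ps becomes Qd = 772 − 2(Ps − 19) = 810 - 2Ps. Setting this equal to supply: 810 - 2Ps = -691 + 7.5Ps, so Ps = 158.
Buyers pay Pb = 158 − 19 = 139; Q' = -691 + 7.5·158 = 494.
ΔCS = ½(464 + 494)(154 − 139) = 7185; ΔPS = ½(464 + 494)(158 − 154) = 1916.
Government spending = 19 × 494 = 9386.
Net change = 7185 + 1916 − 9386 = -285. The loss equals the DWL triangle ½·19·30.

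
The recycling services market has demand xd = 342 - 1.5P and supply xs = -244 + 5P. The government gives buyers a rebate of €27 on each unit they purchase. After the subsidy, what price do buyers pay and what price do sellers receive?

Pre-subsidy: 342 - 1.5P = -244 + 5P gives P* = 1172/13, x* = 2688/13.
With the rebate, buyers effectively pay Pb = Ps − 27, where Ps is the price sellers receive.
Demand in terms of Ps becomes xd = 342 − 1.5(Ps − 27) = 382.5 - 1.5Ps. Setting this equal to supply: 382.5 - 1.5Ps = -244 + 5Ps, so Ps = 1253/13.
Buyers pay Pb = 1253/13 − 27 = 902/13; x' = -244 + 5·(1253/13) = 3093/13.

Buyers pay 902/13; sellers receive 1253/13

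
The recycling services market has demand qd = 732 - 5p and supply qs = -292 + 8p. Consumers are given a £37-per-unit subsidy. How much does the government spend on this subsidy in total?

Pre-subsidy: 732 - 5p = -292 + 8p gives p* = 1024/13, q* = 4396/13.
With the rebate, buyers effectively pay pb = ps − 37, where ps is the price sellers receive.
Demand in terms of ps becomes qd = 732 − 5(ps − 37) = 917 - 5ps. Setting this equal to supply: 917 - 5ps = -292 + 8ps, so ps = 93.
Buyers pay pb = 93 − 37 = 56; q' = -292 + 8·93 = 452.
Government outlay = subsidy × quantity = 37 × 452 = 16724.

Government cost = £16724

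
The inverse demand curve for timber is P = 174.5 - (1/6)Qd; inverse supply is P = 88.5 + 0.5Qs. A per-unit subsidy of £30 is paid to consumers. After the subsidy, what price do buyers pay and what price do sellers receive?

Buyers pay £145.5; sellers receive £175.5

Pre-subsidy: 174.5 - (1/6)Q = 88.5 + 0.5Q gives Q* = 129 and P* = 153.
With the rebate, buyers effectively pay Pb = Ps − 30, where Ps is the price sellers receive.
On the curves, Pb = 174.5 - (1/6)Q and Ps = 88.5 + 0.5Q; the wedge Ps − Pb = 30 gives 88.5 + 0.5Q − (174.5 - (1/6)Q) = 30, so Q' = 174.
Then Pb = 174.5 − (1/6)·174 = 145.5 and Ps = 88.5 + 0.5·174 = 175.5.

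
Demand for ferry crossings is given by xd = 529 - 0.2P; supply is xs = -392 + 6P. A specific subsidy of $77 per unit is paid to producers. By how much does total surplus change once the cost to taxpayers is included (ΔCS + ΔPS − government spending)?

Net change in total surplus = -17787/31

Pre-subsidy: 529 - 0.2P = -392 + 6P gives P* = 4605/31, x* = 15478/31.
With the subsidy, sellers receive Ps = Pb + 77 for each unit, where Pb is the price buyers pay.
Supply in terms of Pb becomes xs = -392 + 6(Pb + 77) = 70 + 6Pb. Setting this equal to demand: 529 - 0.2Pb = 70 + 6Pb, so Pb = 2295/31.
Sellers receive Ps = 2295/31 + 77 = 4682/31; x' = 529 − 0.2·(2295/31) = 15940/31.
ΔCS = ½(15478/31 + 15940/31)(4605/31 − 2295/31) = 36287790/961; ΔPS = ½(15478/31 + 15940/31)(4682/31 − 4605/31) = 1209593/961.
Government spending = 77 × 15940/31 = 1227380/31.
Net change = 36287790/961 + 1209593/961 − 1227380/31 = -17787/31. The loss equals the DWL triangle ½·77·462/31.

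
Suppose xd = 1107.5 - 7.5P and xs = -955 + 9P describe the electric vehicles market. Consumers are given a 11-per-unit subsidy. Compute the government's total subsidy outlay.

Government cost = 2365

Pre-subsidy: 1107.5 - 7.5P = -955 + 9P gives P* = 125, x* = 170.
With the rebate, buyers effectively pay Pb = Ps − 11, where Ps is the price sellers receive.
Demand in terms of Ps becomes xd = 1107.5 − 7.5(Ps − 11) = 1190 - 7.5Ps. Setting this equal to supply: 1190 - 7.5Ps = -955 + 9Ps, so Ps = 130.
Buyers pay Pb = 130 − 11 = 119; x' = -955 + 9·130 = 215.
Government outlay = subsidy × quantity = 11 × 215 = 2365.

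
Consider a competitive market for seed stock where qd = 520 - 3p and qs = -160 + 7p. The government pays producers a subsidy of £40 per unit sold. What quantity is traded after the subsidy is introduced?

Pre-subsidy: 520 - 3p = -160 + 7p gives p* = 68, q* = 316.
With the subsidy, sellers receive ps = pb + 40 for each unit, where pb is the price buyers pay.
Supply in terms of pb becomes qs = -160 + 7(pb + 40) = 120 + 7pb. Setting this equal to demand: 520 - 3pb = 120 + 7pb, so pb = 40.
Sellers receive ps = 40 + 40 = 80; q' = 520 − 3·40 = 400.

q' = 400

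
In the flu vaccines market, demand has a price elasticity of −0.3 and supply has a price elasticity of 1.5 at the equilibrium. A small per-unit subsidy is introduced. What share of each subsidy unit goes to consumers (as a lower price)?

Consumer share = 5/6

For a small subsidy around the equilibrium, the benefit split depends on the relative slopes, which at a point are proportional to the elasticities.
Buyer share = εs/(εs + |εd|) = 1.5/(1.5 + 0.3) = 5/6; seller share = |εd|/(εs + |εd|) = 1/6.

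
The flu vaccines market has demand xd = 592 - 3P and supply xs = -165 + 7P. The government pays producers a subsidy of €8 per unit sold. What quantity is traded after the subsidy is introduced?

x' = 381.7

Pre-subsidy: 592 - 3P = -165 + 7P gives P* = 75.7, x* = 364.9.
With the subsidy, sellers receive Ps = Pb + 8 for each unit, where Pb is the price buyers pay.
Supply in terms of Pb becomes xs = -165 + 7(Pb + 8) = -109 + 7Pb. Setting this equal to demand: 592 - 3Pb = -109 + 7Pb, so Pb = 70.1.
Sellers receive Ps = 70.1 + 8 = 78.1; x' = 592 − 3·70.1 = 381.7.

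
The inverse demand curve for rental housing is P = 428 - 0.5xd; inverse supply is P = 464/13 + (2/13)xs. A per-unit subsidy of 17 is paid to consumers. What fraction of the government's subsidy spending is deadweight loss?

DWL / government spending = 13/626

Pre-subsidy: 428 - 0.5x = 464/13 + (2/13)x gives x* = 600 and P* = 128.
With the rebate, buyers effectively pay Pb = Ps − 17, where Ps is the price sellers receive.
On the curves, Pb = 428 - 0.5x and Ps = 464/13 + (2/13)x; the wedge Ps − Pb = 17 gives 464/13 + (2/13)x − (428 - 0.5x) = 17, so x' = 626.
Then Pb = 428 − 0.5·626 = 115 and Ps = 464/13 + (2/13)·626 = 132.
ΔCS = ½(600 + 626)(128 − 115) = 7969; ΔPS = ½(600 + 626)(132 − 128) = 2452.
Government spending = 17 × 626 = 10642.
DWL = ½ × 17 × (626 − 600) = 221; fraction = 221 / 10642 = 13/626.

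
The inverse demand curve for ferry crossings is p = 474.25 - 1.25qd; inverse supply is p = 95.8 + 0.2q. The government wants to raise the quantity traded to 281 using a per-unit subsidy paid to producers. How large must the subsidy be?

Required subsidy s = 29 per unit

At q = 281, from the demand curve buyers pay pb = 474.25 − 1.25·281 = 123; from the supply curve sellers need ps = 95.8 + 0.2·281 = 152.
The subsidy must fill the gap: s = ps − pb = 152 − 123 = 29.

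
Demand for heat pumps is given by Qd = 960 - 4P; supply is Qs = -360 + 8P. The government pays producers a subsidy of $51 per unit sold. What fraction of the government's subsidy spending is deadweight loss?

Pre-subsidy: 960 - 4P = -360 + 8P gives P* = 110, Q* = 520.
With the subsidy, sellers receive Ps = Pb + 51 for each unit, where Pb is the price buyers pay.
Supply in terms of Pb becomes Qs = -360 + 8(Pb + 51) = 48 + 8Pb. Setting this equal to demand: 960 - 4Pb = 48 + 8Pb, so Pb = 76.
Sellers receive Ps = 76 + 51 = 127; Q' = 960 − 4·76 = 656.
ΔCS = ½(520 + 656)(110 − 76) = 19992; ΔPS = ½(520 + 656)(127 − 110) = 9996.
Government spending = 51 × 656 = 33456.
DWL = ½ × 51 × (656 − 520) = 3468; fraction = 3468 / 33456 = 17/164.

DWL / government spending = 17/164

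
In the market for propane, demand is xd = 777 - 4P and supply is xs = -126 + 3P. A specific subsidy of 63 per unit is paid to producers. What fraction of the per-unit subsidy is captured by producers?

Producer share = 4/7

Pre-subsidy: 777 - 4P = -126 + 3P gives P* = 129, x* = 261.
With the subsidy, sellers receive Ps = Pb + 63 for each unit, where Pb is the price buyers pay.
Supply in terms of Pb becomes xs = -126 + 3(Pb + 63) = 63 + 3Pb. Setting this equal to demand: 777 - 4Pb = 63 + 3Pb, so Pb = 102.
Sellers receive Ps = 102 + 63 = 165; x' = 777 − 4·102 = 369.
Buyers' price falls by P* − Pb = 129 − 102 = 27; sellers' price rises by Ps − P* = 165 − 129 = 36.
So producers capture 36/63 = 4/7 of each unit of subsidy.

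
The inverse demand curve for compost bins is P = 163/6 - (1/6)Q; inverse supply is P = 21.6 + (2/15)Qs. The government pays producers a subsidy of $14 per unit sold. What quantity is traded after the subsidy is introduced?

Pre-subsidy: 163/6 - (1/6)Q = 21.6 + (2/15)Q gives Q* = 167/9 and P* = 650/27.
With the subsidy, sellers receive Ps = Pb + 14 for each unit, where Pb is the price buyers pay.
On the curves, Pb = 163/6 - (1/6)Q and Ps = 21.6 + (2/15)Q; the wedge Ps − Pb = 14 gives 21.6 + (2/15)Q − (163/6 - (1/6)Q) = 14, so Q' = 587/9.
Then Pb = 163/6 − (1/6)·(587/9) = 440/27 and Ps = 21.6 + (2/15)·(587/9) = 818/27.

Q' = 587/9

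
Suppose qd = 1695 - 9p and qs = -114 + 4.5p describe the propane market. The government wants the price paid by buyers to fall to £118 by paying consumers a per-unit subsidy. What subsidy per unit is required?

Required subsidy s = £48 per unit

At a buyer price of 118, quantity demanded is 1695 − 9·118 = 633.
Sellers supply 633 only when they receive ps with -114 + 4.5·ps = 633, i.e. ps = 166.
s = ps − pb = 166 − 118 = 48.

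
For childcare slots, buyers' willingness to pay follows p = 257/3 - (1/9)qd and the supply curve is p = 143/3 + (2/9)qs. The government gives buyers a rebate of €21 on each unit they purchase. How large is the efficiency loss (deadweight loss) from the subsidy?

Deadweight loss = €661.5

Pre-subsidy: 257/3 - (1/9)q = 143/3 + (2/9)q gives q* = 114 and p* = 73.
With the rebate, buyers effectively pay pb = ps − 21, where ps is the price sellers receive.
On the curves, pb = 257/3 - (1/9)q and ps = 143/3 + (2/9)q; the wedge ps − pb = 21 gives 143/3 + (2/9)q − (257/3 - (1/9)q) = 21, so q' = 177.
Then pb = 257/3 − (1/9)·177 = 66 and ps = 143/3 + (2/9)·177 = 87.
The subsidy expands output by 177 − 114 = 63 past the efficient level; on those units the gap between marginal cost and willingness to pay runs from 0 up to 21.
DWL = ½ × 21 × 63 = 661.5.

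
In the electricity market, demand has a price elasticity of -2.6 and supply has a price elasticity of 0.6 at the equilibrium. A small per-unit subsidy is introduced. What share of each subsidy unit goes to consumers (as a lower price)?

Consumer share = 0.1875

For a small subsidy around the equilibrium, the benefit split depends on the relative slopes, which at a point are proportional to the elasticities.
Buyer share = εs/(εs + |εd|) = 0.6/(0.6 + 2.6) = 0.1875; seller share = |εd|/(εs + |εd|) = 0.8125.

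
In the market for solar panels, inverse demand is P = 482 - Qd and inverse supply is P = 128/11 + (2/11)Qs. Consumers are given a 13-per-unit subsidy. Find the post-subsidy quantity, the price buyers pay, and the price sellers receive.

Q' = 409; buyers pay 73; sellers receive 86

Pre-subsidy: 482 - Q = 128/11 + (2/11)Q gives Q* = 398 and P* = 84.
With the rebate, buyers effectively pay Pb = Ps − 13, where Ps is the price sellers receive.
On the curves, Pb = 482 - Q and Ps = 128/11 + (2/11)Q; the wedge Ps − Pb = 13 gives 128/11 + (2/11)Q − (482 - Q) = 13, so Q' = 409.
Then Pb = 482 − 1·409 = 73 and Ps = 128/11 + (2/11)·409 = 86.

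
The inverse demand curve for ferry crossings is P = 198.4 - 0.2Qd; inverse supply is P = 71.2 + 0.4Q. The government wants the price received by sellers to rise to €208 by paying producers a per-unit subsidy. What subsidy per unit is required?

At a seller price of 208, quantity supplied is -178 + 2.5·208 = 342.
Buyers absorb 342 only when they pay Pb = 198.4 − 0.2·342 = 130.
s = Ps − Pb = 208 − 130 = 78.

Required subsidy s = €78 per unit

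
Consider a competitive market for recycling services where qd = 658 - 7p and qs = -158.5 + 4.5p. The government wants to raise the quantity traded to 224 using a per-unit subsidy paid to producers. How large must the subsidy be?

Required subsidy s = 23 per unit

At q = 224, invert demand for the buyer price: pb = (658 − 224)/7 = 62; invert supply for the seller price: ps = (224 − (-158.5))/4.5 = 85.
The subsidy must fill the gap: s = ps − pb = 85 − 62 = 23.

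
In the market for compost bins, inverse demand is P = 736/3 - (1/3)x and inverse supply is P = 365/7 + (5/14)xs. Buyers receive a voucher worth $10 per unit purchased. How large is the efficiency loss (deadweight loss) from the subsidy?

Pre-subsidy: 736/3 - (1/3)x = 365/7 + (5/14)x gives x* = 8114/29 and P* = 4410/29.
With the rebate, buyers effectively pay Pb = Ps − 10, where Ps is the price sellers receive.
On the curves, Pb = 736/3 - (1/3)x and Ps = 365/7 + (5/14)x; the wedge Ps − Pb = 10 gives 365/7 + (5/14)x − (736/3 - (1/3)x) = 10, so x' = 8534/29.
Then Pb = 736/3 − (1/3)·(8534/29) = 4270/29 and Ps = 365/7 + (5/14)·(8534/29) = 4560/29.
The subsidy expands output by 8534/29 − 8114/29 = 420/29 past the efficient level; on those units the gap between marginal cost and willingness to pay runs from 0 up to 10.
DWL = ½ × 10 × 420/29 = 2100/29.

Deadweight loss = 2100/29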